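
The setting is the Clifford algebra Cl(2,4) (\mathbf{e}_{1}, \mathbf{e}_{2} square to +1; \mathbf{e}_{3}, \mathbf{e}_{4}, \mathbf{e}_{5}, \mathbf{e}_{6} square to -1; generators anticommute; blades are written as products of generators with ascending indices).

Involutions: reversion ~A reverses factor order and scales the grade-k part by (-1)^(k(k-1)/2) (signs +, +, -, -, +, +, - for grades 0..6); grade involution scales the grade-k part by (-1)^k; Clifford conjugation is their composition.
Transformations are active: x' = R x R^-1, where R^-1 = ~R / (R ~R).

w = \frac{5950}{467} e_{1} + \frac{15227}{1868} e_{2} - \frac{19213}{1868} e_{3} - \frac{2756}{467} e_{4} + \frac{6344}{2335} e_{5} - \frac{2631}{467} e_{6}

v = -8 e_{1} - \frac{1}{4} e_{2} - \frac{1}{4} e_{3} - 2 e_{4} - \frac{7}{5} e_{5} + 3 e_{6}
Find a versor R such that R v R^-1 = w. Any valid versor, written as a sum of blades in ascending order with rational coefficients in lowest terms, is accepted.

Construction: equal norms (both \frac{1226}{25}) license R = v + w = \frac{2214}{467} e_{1} + \frac{3690}{467} e_{2} - \frac{4920}{467} e_{3} - \frac{3690}{467} e_{4} + \frac{615}{467} e_{5} - \frac{1230}{467} e_{6} — nothing changes along that direction, while (v - w)/2 changes sign, so v maps onto w.
Answer: \frac{2214}{467} e_{1} + \frac{3690}{467} e_{2} - \frac{4920}{467} e_{3} - \frac{3690}{467} e_{4} + \frac{615}{467} e_{5} - \frac{1230}{467} e_{6}


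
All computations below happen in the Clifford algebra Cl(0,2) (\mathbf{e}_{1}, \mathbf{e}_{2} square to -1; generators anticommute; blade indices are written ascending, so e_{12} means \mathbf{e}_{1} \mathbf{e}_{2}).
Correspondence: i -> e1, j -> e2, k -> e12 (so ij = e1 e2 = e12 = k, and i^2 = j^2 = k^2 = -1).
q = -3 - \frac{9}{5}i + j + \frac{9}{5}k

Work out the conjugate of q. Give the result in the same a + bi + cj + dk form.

In blades: q = -3 - \frac{9}{5} e_{1} + e_{2} + \frac{9}{5} e_{12}.
Conjugation here is Clifford conjugation: the scalar is fixed and the grade-1 and grade-2 blades all flip sign, giving -3 + \frac{9}{5} e_{1} - e_{2} - \frac{9}{5} e_{12}; translating back:
Answer: -3 + \frac{9}{5}i - j - \frac{9}{5}k


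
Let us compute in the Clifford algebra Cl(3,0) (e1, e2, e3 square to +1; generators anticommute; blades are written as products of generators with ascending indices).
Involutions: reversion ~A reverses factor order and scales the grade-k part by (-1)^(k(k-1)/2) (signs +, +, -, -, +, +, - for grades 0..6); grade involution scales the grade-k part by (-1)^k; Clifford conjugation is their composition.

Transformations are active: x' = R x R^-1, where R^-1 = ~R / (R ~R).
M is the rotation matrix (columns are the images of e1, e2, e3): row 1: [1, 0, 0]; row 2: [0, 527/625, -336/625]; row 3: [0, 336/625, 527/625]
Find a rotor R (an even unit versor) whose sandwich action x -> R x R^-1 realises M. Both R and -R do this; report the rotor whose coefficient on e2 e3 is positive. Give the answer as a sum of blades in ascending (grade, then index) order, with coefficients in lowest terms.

Method: write R = a + b12*e1 e2 + b13*e1 e3 + b23*e2 e3 with a^2 + b12^2 + b13^2 + b23^2 = 1 (so R^-1 = ~R). Expanding the columns R e_j ~R gives tr M = 4a^2 - 1 and, from the antisymmetric part, M21 - M12 = -4a*b12, M13 - M31 = 4a*b13, M32 - M23 = -4a*b23.
Here tr M = 1679/625, so a^2 = (1 + tr M)/4 = 576/625 and a = ±24/25. Taking a = 24/25: M21 - M12 = 0, M13 - M31 = 0, M32 - M23 = 672/625, giving b12 = 0, b13 = 0, b23 = -7/25, i.e. R = 24/25 - 7/25*e2 e3.
Its e2 e3 coefficient is negative, so report the other preimage -R.
Answer: -24/25 + 7/25*e2 e3. Note: both R and -R realise this M (trace 1679/625); the covering map identifies them, and the e2 e3-coefficient sign is the tie-breaker.


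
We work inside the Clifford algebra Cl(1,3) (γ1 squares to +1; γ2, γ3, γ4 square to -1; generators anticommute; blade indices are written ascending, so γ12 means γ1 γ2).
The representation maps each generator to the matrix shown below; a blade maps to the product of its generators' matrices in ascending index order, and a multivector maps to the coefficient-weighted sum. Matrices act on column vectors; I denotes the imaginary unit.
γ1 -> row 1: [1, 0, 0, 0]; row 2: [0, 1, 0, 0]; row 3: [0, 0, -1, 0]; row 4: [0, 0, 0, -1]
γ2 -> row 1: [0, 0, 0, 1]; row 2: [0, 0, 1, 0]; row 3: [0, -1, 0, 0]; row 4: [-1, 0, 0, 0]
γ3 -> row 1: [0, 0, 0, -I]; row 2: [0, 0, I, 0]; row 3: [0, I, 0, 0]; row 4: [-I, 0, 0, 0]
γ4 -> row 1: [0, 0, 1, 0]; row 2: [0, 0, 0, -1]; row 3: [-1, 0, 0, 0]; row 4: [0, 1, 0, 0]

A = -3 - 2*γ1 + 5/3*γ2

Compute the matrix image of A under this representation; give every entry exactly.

M = (-3)*1 + (-2)*rho(γ1) + (5/3)*rho(γ2), summed entrywise (1 is the identity matrix):
Answer: row 1: [-5, 0, 0, 5/3]; row 2: [0, -5, 5/3, 0]; row 3: [0, -5/3, -1, 0]; row 4: [-5/3, 0, 0, -1]


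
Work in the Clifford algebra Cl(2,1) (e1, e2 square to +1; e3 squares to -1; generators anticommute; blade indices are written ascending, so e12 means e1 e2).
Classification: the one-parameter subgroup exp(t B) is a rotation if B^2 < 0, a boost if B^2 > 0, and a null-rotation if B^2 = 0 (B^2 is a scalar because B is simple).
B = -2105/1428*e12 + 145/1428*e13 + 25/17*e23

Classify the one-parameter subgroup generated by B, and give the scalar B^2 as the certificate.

B^2 term by term: the squares give (-2105/1428)^2*(e12)^2 + (145/1428)^2*(e13)^2 + (25/17)^2*(e23)^2 = 4431025/2039184*(-1) + 21025/2039184*(+1) + 625/289*(+1) = 0 (each basis 2-blade squares to minus the product of its generators' squares); cross terms between blades sharing an index anticommute and cancel. So B^2 = 0.
Answer: null-rotation, certificate B^2 = 0. Note: conjugating B changes its blade decomposition but never the scalar B^2 = 0, whose sign settles the classification.


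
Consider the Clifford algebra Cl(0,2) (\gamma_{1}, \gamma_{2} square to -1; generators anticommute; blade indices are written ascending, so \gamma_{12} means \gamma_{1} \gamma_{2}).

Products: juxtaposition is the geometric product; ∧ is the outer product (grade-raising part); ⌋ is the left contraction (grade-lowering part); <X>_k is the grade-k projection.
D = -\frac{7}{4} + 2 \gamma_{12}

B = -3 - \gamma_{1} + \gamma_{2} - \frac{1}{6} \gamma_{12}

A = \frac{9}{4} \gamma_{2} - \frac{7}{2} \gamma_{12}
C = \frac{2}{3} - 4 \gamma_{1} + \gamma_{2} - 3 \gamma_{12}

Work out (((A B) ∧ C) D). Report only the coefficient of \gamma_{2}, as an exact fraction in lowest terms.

step 1: -\frac{17}{6} + \frac{25}{8} \gamma_{1} - \frac{13}{4} \gamma_{2} + \frac{51}{4} \gamma_{12}
step 2: -\frac{17}{9} + \frac{161}{12} \gamma_{1} - 5 \gamma_{2} + \frac{57}{8} \gamma_{12}
step 3: -\frac{197}{18} - \frac{1607}{48} \gamma_{1} - \frac{217}{12} \gamma_{2} - \frac{4679}{288} \gamma_{12}
Answer: -\frac{217}{12}


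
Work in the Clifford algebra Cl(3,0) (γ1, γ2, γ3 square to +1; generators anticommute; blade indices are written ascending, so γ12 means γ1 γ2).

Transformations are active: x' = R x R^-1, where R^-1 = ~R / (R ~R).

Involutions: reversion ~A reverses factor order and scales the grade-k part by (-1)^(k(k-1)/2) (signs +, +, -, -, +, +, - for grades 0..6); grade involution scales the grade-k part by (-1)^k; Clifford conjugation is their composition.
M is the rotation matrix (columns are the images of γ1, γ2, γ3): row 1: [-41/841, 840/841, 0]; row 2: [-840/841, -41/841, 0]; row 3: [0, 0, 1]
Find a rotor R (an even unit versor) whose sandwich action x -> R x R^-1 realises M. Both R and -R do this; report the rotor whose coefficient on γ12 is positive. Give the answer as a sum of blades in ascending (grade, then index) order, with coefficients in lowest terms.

Method: write R = a + b12*γ12 + b13*γ13 + b23*γ23 with a^2 + b12^2 + b13^2 + b23^2 = 1 (so R^-1 = ~R). Expanding the columns R e_j ~R gives tr M = 4a^2 - 1 and, from the antisymmetric part, M21 - M12 = -4a*b12, M13 - M31 = 4a*b13, M32 - M23 = -4a*b23.
Here tr M = 759/841, so a^2 = (1 + tr M)/4 = 400/841 and a = ±20/29. Taking a = 20/29: M21 - M12 = -1680/841, M13 - M31 = 0, M32 - M23 = 0, giving b12 = 21/29, b13 = 0, b23 = 0, i.e. R = 20/29 + 21/29*γ12.
Its γ12 coefficient is already positive.
Answer: 20/29 + 21/29*γ12. Uniqueness: Spin(3) -> SO(3) maps R and -R to the same rotation of trace 759/841; fixing the sign of the γ12 coefficient removes the ambiguity.


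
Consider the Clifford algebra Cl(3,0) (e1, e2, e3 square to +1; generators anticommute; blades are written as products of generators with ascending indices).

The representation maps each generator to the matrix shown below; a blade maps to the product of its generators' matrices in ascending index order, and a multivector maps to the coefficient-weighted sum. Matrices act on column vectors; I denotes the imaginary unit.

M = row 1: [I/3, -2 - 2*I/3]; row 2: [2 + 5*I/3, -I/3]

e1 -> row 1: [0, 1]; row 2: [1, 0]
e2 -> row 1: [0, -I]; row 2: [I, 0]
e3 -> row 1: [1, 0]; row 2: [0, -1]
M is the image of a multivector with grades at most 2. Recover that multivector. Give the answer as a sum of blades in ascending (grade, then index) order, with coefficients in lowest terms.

Method: 1, rho(e1), rho(e2), rho(e3) form a trace-orthogonal basis of the 2x2 complex matrices (tr(X Y) = 2 if X = Y, else 0), so M = m0*1 + m1*rho(e1) + m2*rho(e2) + m3*rho(e3) with m0 = tr(M)/2 = 0, m1 = tr(M rho(e1))/2 = I/2, m2 = tr(M rho(e2))/2 = 7/6 - 2*I, m3 = tr(M rho(e3))/2 = I/3.
Multiplying table entries, the bivector images are rho(e1 e2) = I*rho(e3), rho(e1 e3) = -I*rho(e2), rho(e2 e3) = I*rho(e1); with real blade coefficients the real parts of m0..m3 are the coefficients of 1, e1, e2, e3 and the imaginary parts give the bivectors (e2 e3: Im m1, e1 e3: -Im m2, e1 e2: Im m3).
Answer: 7/6*e2 + 1/3*e1 e2 + 2*e1 e3 + 1/2*e2 e3


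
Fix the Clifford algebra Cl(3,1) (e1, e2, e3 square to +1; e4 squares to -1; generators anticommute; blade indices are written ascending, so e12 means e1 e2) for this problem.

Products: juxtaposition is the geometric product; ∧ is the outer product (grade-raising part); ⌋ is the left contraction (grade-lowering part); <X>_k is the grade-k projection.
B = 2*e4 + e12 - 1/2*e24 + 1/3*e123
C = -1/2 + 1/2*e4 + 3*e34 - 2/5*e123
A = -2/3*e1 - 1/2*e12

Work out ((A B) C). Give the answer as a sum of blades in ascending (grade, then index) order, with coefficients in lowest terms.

step 1: 1/2 - 2/3*e2 + 1/6*e3 - 13/12*e14 - 2/9*e23 - 2/3*e124
step 2: -1/4 + 163/360*e1 + 1/3*e2 - 1/12*e3 + 3/4*e4 + 4/15*e12 - 211/60*e13 + 13/24*e14 + 1/9*e23 - e24 + 37/20*e34 - 11/5*e123 + 1/3*e124 - 229/90*e234
Answer: -1/4 + 163/360*e1 + 1/3*e2 - 1/12*e3 + 3/4*e4 + 4/15*e12 - 211/60*e13 + 13/24*e14 + 1/9*e23 - e24 + 37/20*e34 - 11/5*e123 + 1/3*e124 - 229/90*e234


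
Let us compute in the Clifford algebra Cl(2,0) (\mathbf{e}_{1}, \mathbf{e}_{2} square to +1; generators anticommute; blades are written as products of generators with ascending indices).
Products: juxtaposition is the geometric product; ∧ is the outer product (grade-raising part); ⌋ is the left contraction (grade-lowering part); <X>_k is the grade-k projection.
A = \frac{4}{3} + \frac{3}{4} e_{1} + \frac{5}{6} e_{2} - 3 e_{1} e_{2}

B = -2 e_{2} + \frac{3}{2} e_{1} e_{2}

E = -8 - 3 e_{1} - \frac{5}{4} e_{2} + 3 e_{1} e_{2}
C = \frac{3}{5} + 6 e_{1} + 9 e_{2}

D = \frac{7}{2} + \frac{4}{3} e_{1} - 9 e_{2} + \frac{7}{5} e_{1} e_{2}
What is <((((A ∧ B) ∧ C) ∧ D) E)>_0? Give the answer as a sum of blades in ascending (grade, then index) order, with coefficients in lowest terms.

step 1: -\frac{8}{3} e_{2} + \frac{1}{2} e_{1} e_{2}
step 2: -\frac{8}{5} e_{2} + \frac{163}{10} e_{1} e_{2}
step 3: -\frac{28}{5} e_{2} + \frac{3551}{60} e_{1} e_{2}
step 4: -\frac{3411}{20} - \frac{13723}{240} e_{1} + \frac{4447}{20} e_{2} - \frac{7354}{15} e_{1} e_{2}
step 5: -\frac{3411}{20}
Answer: -\frac{3411}{20}


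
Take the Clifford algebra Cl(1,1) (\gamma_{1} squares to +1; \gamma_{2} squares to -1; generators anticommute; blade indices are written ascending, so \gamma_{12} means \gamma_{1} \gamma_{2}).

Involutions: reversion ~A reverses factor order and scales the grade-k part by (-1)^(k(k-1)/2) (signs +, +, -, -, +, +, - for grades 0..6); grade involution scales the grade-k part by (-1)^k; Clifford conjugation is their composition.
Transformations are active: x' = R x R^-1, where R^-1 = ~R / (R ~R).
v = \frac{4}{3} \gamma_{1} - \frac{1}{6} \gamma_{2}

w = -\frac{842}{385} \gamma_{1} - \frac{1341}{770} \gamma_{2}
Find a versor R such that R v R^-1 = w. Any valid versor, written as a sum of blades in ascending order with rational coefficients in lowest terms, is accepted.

Key observation: q(v) = q(w) = \frac{7}{4} (sandwiches preserve the norm), so R = v + w = -\frac{986}{1155} \gamma_{1} - \frac{2204}{1155} \gamma_{2} works whenever it is invertible — the component of v along it is kept and (v - w)/2 reverses, sending v to w.
Answer: -\frac{986}{1155} \gamma_{1} - \frac{2204}{1155} \gamma_{2}


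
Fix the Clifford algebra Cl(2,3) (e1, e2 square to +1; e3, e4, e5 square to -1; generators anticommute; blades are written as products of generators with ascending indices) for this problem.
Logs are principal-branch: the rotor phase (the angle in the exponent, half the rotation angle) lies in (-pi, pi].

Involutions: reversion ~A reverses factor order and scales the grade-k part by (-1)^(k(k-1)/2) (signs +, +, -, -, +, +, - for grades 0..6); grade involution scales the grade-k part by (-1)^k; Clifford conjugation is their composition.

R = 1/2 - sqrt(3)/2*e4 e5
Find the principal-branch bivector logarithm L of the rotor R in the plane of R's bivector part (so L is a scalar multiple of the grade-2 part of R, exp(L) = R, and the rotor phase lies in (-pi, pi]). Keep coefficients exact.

The scalar part of R is 1/2, which fixes the principal-branch rotor phase; the unit plane is then the bivector part divided by the sine of that phase, and L is that plane scaled by the phase.
Concretely: cos(phase) = 1/2 gives phase = ±pi/3, and since phase/sin(phase) is even the sign is immaterial: L = (phase/sin(phase)) * <R>_2 = (2*sqrt(3)*pi/9) * <R>_2.
Answer: -pi/3*e4 e5


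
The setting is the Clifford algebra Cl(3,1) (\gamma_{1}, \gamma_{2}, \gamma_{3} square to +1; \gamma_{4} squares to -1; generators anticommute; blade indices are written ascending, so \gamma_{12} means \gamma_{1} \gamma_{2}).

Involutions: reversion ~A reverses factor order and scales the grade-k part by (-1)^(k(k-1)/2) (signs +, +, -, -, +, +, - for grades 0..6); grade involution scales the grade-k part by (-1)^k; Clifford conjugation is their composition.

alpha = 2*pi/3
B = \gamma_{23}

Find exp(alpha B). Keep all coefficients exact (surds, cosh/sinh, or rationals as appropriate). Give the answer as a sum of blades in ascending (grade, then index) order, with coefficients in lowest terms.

B^2 = (1)^2*(\gamma_{23})^2 = 1*(-1) = -1 (a basis 2-blade squares to minus the product of its generators' squares).
B^2 = -1 — B^2 < 0, so the exponential closes trigonometrically: l = 1, alpha*l = \frac{2 \pi}{3}, so exp(alpha B) = cos(\frac{2 \pi}{3}) + (sin(\frac{2 \pi}{3})/1)*B = - \frac{1}{2} + (\frac{\sqrt{3}}{2})*B.
Answer: - \frac{1}{2} + \frac{\sqrt{3}}{2} \gamma_{23}


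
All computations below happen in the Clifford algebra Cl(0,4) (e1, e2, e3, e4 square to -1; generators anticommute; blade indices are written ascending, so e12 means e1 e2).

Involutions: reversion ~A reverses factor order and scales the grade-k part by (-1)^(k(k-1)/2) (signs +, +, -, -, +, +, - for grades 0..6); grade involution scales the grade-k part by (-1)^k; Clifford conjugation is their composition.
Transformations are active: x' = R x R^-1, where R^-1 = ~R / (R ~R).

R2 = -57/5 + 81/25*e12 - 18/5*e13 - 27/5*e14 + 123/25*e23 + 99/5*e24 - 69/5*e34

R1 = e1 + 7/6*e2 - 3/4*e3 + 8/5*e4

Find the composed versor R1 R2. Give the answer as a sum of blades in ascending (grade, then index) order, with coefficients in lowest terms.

Distribute over the terms of R1 (each basis-blade product reordered to ascending indices, repeated generators contracted through their squares):
(e1) R2 = -57/5*e1 - 81/25*e2 + 18/5*e3 + 27/5*e4 + 123/25*e123 + 99/5*e124 - 69/5*e134
(7/6*e2) R2 = 189/50*e1 - 133/10*e2 - 287/50*e3 - 231/10*e4 + 21/5*e123 + 63/10*e124 - 161/10*e234
(-3/4*e3) R2 = 27/10*e1 - 369/100*e2 + 171/20*e3 - 207/20*e4 - 243/100*e123 - 81/20*e134 + 297/20*e234
(8/5*e4) R2 = -216/25*e1 + 792/25*e2 - 552/25*e3 - 456/25*e4 + 648/125*e124 - 144/25*e134 + 984/125*e234
Summing the partial products and collecting blades:
Answer: -339/25*e1 + 229/20*e2 - 1567/100*e3 - 4629/100*e4 + 669/100*e123 + 7821/250*e124 - 2361/100*e134 + 3311/500*e234


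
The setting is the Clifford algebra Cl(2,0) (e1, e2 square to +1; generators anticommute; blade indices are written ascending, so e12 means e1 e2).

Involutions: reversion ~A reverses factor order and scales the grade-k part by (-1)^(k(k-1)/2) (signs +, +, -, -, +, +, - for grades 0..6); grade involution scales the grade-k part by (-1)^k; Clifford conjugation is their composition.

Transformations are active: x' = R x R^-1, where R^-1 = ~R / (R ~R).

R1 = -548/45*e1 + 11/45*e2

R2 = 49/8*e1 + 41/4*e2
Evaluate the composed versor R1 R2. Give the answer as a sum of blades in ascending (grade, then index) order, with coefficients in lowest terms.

Distribute over the terms of R1 (each basis-blade product reordered to ascending indices, repeated generators contracted through their squares):
(-548/45*e1) R2 = -6713/90 - 5617/45*e12
(11/45*e2) R2 = 451/180 - 539/360*e12
Summing the partial products and collecting blades:
Answer: -865/12 - 9095/72*e12


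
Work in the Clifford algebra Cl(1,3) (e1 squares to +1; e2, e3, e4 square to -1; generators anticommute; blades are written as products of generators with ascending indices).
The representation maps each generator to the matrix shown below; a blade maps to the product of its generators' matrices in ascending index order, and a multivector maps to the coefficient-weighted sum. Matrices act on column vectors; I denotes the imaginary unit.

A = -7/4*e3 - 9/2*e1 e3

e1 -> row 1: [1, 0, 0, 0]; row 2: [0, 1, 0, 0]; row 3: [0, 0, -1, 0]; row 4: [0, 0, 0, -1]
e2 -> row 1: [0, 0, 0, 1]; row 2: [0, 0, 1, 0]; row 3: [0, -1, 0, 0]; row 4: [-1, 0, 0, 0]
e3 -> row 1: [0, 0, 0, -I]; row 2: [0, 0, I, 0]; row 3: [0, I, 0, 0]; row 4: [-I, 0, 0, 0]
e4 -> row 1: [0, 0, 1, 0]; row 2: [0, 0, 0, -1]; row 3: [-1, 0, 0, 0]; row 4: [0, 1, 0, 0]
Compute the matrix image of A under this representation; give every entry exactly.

Bivector images (products of the table entries): rho(e1 e3) = rho(e1)rho(e3) = row 1: [0, 0, 0, -I]; row 2: [0, 0, I, 0]; row 3: [0, -I, 0, 0]; row 4: [I, 0, 0, 0].
M = (-7/4)*rho(e3) + (-9/2)*rho(e1 e3), summed entrywise:
Answer: row 1: [0, 0, 0, 25*I/4]; row 2: [0, 0, -25*I/4, 0]; row 3: [0, 11*I/4, 0, 0]; row 4: [-11*I/4, 0, 0, 0]


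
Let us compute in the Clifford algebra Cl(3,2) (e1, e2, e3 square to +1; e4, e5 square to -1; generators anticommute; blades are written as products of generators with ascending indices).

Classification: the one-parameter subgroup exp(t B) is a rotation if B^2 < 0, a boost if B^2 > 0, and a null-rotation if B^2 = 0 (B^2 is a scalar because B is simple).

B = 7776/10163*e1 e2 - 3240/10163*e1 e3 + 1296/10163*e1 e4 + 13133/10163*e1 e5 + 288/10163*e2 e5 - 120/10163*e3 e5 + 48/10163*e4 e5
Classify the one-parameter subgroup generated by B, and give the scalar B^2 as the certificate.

B^2 term by term: the squares give (7776/10163)^2*(e1 e2)^2 + (-3240/10163)^2*(e1 e3)^2 + (1296/10163)^2*(e1 e4)^2 + (13133/10163)^2*(e1 e5)^2 + (288/10163)^2*(e2 e5)^2 + (-120/10163)^2*(e3 e5)^2 + (48/10163)^2*(e4 e5)^2 = 60466176/103286569*(-1) + 10497600/103286569*(-1) + 1679616/103286569*(+1) + 172475689/103286569*(+1) + 82944/103286569*(+1) + 14400/103286569*(+1) + 2304/103286569*(-1) = 1 (each basis 2-blade squares to minus the product of its generators' squares); cross terms between blades sharing an index anticommute and cancel; the commuting (index-disjoint) pairs give grade-4 terms 2*c*c'*(blade product), which cancel blade by blade — e1 e2 e3 e5: -1866240/103286569 + 1866240/103286569 = 0; e1 e2 e4 e5: 746496/103286569 - 746496/103286569 = 0; e1 e3 e4 e5: -311040/103286569 + 311040/103286569 = 0 — confirming B is simple. So B^2 = 1.
Answer: boost, certificate B^2 = 1. Because 1 is invariant under every versor sandwich, the classification follows from its sign alone.


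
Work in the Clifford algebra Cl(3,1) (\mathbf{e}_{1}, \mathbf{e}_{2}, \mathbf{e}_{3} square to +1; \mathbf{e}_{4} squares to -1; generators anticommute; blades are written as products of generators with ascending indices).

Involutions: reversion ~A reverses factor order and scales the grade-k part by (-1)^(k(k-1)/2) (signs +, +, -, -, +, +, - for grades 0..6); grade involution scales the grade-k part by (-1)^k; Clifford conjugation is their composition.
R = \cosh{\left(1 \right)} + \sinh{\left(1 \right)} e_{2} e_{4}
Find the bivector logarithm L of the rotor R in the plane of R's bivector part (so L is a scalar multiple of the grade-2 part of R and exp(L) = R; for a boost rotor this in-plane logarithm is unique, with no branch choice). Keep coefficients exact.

The scalar part of R is \cosh{\left(1 \right)}, so cosh pins the rapidity up to sign — the sign comes from the bivector part; dividing that part by sinh of the rapidity yields the plane, and the in-plane L = rapidity * plane is unique because the two sign choices cancel.
Concretely: cosh(rapidity) = \cosh{\left(1 \right)} gives rapidity = ±1, and since rapidity/sinh(rapidity) is even the sign is immaterial: L = (rapidity/sinh(rapidity)) * <R>_2 = (\frac{1}{\sinh{\left(1 \right)}}) * <R>_2.
Answer: e_{2} e_{4}


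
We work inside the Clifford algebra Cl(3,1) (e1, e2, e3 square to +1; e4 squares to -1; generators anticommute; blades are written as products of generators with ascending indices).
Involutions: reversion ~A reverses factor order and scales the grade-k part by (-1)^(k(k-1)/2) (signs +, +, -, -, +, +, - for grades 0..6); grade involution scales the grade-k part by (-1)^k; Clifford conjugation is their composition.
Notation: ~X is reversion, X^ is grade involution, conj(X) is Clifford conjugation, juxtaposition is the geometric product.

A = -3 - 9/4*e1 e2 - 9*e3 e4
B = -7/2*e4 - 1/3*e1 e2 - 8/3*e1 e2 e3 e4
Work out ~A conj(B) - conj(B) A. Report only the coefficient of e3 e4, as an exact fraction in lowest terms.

first term: -3/4 - 63/2*e3 - 21/2*e4 - 25*e1 e2 + 6*e3 e4 + 63/8*e1 e2 e4 + 11*e1 e2 e3 e4
second term: 3/4 - 63/2*e3 - 21/2*e4 + 23*e1 e2 - 6*e3 e4 - 63/8*e1 e2 e4 + 5*e1 e2 e3 e4
Answer: 12


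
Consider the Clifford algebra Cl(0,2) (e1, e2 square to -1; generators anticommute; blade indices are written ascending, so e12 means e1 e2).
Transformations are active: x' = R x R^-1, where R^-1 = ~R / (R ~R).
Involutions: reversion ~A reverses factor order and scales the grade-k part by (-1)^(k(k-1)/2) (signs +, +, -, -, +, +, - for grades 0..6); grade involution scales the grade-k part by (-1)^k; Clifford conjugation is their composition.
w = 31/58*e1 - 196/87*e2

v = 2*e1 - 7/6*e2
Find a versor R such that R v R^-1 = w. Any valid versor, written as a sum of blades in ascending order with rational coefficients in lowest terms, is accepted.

Reasoning: v^2 = w^2 = -193/36 since conjugation preserves the quadratic form; R = v + w = 147/58*e1 - 595/174*e2 is then valid when invertible, keeping its own part and reversing (v - w)/2.
Answer: 147/58*e1 - 595/174*e2


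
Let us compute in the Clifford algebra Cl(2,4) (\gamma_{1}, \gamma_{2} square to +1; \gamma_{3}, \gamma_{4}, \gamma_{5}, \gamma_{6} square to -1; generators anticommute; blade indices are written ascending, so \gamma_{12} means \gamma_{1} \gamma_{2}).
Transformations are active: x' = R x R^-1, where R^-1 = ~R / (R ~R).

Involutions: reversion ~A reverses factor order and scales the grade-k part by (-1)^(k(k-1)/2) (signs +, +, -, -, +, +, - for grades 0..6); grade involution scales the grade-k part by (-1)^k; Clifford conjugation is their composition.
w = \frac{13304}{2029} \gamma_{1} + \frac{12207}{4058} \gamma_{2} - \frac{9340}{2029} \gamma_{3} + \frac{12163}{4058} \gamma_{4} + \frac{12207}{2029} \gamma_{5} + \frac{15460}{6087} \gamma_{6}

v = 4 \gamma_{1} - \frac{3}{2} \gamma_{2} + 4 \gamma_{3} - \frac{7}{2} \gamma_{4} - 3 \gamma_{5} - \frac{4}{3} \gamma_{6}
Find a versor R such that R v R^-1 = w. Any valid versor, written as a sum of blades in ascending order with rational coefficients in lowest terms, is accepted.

Here q(v) = q(w) = -\frac{187}{9}; the classical choice R = v + w = \frac{21420}{2029} \gamma_{1} + \frac{3060}{2029} \gamma_{2} - \frac{1224}{2029} \gamma_{3} - \frac{1020}{2029} \gamma_{4} + \frac{6120}{2029} \gamma_{5} + \frac{2448}{2029} \gamma_{6} then realises v -> w under the sandwich.
Answer: \frac{21420}{2029} \gamma_{1} + \frac{3060}{2029} \gamma_{2} - \frac{1224}{2029} \gamma_{3} - \frac{1020}{2029} \gamma_{4} + \frac{6120}{2029} \gamma_{5} + \frac{2448}{2029} \gamma_{6}


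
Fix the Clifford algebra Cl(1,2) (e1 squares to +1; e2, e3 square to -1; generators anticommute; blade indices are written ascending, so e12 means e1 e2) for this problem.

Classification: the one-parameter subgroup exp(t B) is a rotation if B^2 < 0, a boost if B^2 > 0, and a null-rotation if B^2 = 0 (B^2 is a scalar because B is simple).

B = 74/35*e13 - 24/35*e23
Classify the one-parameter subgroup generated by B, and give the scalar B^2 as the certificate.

B^2 term by term: the squares give (74/35)^2*(e13)^2 + (-24/35)^2*(e23)^2 = 5476/1225*(+1) + 576/1225*(-1) = 4 (each basis 2-blade squares to minus the product of its generators' squares); cross terms between blades sharing an index anticommute and cancel. So B^2 = 4.
Answer: boost, certificate B^2 = 4. The class reads off the invariant scalar 4 directly.


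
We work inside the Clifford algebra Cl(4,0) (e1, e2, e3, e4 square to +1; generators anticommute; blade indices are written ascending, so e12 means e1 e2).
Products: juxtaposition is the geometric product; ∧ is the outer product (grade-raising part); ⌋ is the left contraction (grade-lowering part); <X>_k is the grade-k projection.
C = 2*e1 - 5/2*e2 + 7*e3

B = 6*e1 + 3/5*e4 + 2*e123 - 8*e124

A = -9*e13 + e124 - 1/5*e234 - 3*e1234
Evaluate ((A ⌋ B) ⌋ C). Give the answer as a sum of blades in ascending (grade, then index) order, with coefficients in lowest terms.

step 1: 8 - 18*e2
step 2: 45 + 16*e1 - 20*e2 + 56*e3
Answer: 45 + 16*e1 - 20*e2 + 56*e3


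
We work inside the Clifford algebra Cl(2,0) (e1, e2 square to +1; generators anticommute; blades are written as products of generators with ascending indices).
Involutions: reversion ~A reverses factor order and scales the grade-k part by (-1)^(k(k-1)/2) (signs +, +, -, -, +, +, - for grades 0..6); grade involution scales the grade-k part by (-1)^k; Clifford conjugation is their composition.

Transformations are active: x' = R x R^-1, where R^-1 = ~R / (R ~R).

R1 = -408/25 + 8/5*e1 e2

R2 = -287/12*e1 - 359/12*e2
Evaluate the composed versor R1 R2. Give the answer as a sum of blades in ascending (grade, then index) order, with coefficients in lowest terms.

Distribute over the terms of R1 (each basis-blade product reordered to ascending indices, repeated generators contracted through their squares):
(-408/25) R2 = 9758/25*e1 + 12206/25*e2
(8/5*e1 e2) R2 = -718/15*e1 + 574/15*e2
Summing the partial products and collecting blades:
Answer: 25684/75*e1 + 39488/75*e2


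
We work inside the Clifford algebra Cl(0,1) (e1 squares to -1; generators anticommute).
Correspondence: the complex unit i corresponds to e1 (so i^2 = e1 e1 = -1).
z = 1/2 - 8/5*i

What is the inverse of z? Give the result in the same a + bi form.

In blades: z = 1/2 - 8/5*e1.
With qbar = 1/2 + 8/5*e1 (scalar fixed, mapped units negated), z qbar = 281/100 (the sum of squared coefficients), so z^-1 = qbar / (281/100) = 50/281 + 160/281*e1; translating back:
Answer: 50/281 + 160/281*i


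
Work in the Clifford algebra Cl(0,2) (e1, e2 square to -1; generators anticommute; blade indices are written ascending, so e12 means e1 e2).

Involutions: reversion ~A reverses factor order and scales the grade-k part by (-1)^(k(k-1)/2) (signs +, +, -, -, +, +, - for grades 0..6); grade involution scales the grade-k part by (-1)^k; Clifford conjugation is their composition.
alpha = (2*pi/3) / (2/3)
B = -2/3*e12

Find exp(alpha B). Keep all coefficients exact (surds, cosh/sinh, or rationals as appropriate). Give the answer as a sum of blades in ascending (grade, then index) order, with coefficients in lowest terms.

B^2 = (-2/3)^2*(e12)^2 = 4/9*(-1) = -4/9 (a basis 2-blade squares to minus the product of its generators' squares).
B^2 = -4/9 — a negative square means the series sums to a rotation: l = 2/3, alpha*l = 2*pi/3, so exp(alpha B) = cos(2*pi/3) + (sin(2*pi/3)/(2/3))*B = -1/2 + (3*sqrt(3)/4)*B.
Answer: -1/2 - sqrt(3)/2*e12


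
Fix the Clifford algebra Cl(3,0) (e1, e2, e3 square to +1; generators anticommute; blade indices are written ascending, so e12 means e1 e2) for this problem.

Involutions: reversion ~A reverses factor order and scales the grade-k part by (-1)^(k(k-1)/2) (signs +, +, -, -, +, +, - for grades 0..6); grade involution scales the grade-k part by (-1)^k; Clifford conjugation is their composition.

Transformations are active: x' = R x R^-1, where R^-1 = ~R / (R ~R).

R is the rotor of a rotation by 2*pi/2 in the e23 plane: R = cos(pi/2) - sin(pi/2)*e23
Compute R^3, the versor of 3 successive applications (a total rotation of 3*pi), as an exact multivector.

The rotor phase is half the rotation angle and phases add under composition, so 3 steps in the e23 plane accumulate phase 3*(pi/2) = 3*pi/2: R^3 = cos(3*pi/2) - sin(3*pi/2)*e23.
cos(3*pi/2) = 0 and sin(3*pi/2) = -1, so R^3 = e23. The net rotation is 1*pi (after discarding 1 full turn, each of which contributes a factor -1 to the rotor); the rotor keeps the half-angle phase exactly.
Answer: e23


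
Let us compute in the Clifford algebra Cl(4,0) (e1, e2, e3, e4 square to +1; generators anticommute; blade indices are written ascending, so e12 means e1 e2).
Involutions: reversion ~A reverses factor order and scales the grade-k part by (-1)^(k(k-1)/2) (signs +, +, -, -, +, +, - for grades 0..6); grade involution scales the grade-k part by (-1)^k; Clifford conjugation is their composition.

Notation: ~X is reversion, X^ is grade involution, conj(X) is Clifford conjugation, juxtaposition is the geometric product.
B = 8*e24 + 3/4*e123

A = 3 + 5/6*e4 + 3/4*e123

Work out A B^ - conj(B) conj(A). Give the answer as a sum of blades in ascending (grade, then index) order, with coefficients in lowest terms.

first term: 9/16 - 20/3*e2 + 24*e24 - 9/4*e123 - 6*e134 + 5/8*e1234
second term: -9/16 + 20/3*e2 - 24*e24 + 9/4*e123 - 6*e134 - 5/8*e1234
Answer: 9/8 - 40/3*e2 + 48*e24 - 9/2*e123 + 5/4*e1234


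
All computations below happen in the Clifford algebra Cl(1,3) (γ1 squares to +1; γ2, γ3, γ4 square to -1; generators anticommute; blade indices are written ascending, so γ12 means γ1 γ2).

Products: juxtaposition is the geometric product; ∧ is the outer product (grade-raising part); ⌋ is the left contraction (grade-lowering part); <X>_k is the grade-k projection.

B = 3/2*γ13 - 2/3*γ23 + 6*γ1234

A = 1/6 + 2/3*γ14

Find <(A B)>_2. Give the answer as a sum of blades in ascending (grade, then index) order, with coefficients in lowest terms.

step 1: 1/4*γ13 + 35/9*γ23 + γ34 + 5/9*γ1234
step 2: 1/4*γ13 + 35/9*γ23 + γ34
Answer: 1/4*γ13 + 35/9*γ23 + γ34


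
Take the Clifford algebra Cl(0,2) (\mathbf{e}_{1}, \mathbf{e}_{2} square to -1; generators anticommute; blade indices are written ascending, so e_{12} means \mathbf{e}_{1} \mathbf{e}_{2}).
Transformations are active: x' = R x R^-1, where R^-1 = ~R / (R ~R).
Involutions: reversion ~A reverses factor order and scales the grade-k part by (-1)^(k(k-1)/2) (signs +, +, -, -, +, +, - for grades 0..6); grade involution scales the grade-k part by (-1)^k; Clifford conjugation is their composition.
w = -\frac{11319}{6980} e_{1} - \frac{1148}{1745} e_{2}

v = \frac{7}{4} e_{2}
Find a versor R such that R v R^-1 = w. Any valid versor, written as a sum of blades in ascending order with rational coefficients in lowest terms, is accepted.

Reasoning: v^2 = w^2 = -\frac{49}{16} since conjugation preserves the quadratic form; R = v + w = -\frac{11319}{6980} e_{1} + \frac{7623}{6980} e_{2} is then valid when invertible, keeping its own part and reversing (v - w)/2.
Answer: -\frac{11319}{6980} e_{1} + \frac{7623}{6980} e_{2}


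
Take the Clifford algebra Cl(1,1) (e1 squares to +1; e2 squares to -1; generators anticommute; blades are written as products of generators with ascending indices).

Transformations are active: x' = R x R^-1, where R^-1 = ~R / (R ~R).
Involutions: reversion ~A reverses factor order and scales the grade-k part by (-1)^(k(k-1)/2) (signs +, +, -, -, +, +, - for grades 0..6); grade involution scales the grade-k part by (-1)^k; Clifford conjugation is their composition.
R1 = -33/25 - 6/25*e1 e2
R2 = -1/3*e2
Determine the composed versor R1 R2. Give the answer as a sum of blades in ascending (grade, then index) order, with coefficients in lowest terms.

Distribute over the terms of R2 (each basis-blade product reordered to ascending indices, repeated generators contracted through their squares):
R1 (-1/3*e2) = -2/25*e1 + 11/25*e2
Answer: -2/25*e1 + 11/25*e2


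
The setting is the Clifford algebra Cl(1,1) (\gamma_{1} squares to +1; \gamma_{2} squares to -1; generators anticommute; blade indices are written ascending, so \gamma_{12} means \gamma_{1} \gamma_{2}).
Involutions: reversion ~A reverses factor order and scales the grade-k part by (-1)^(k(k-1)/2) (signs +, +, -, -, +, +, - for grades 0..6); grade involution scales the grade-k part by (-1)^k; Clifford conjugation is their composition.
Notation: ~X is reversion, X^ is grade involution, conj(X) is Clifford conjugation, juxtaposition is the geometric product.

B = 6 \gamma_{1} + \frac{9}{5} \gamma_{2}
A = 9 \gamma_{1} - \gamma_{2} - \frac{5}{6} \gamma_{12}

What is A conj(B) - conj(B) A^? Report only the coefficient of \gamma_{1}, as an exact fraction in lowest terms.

first term: -\frac{279}{5} - \frac{3}{2} \gamma_{1} - 5 \gamma_{2} - \frac{111}{5} \gamma_{12}
second term: \frac{279}{5} + \frac{3}{2} \gamma_{1} + 5 \gamma_{2} - \frac{111}{5} \gamma_{12}
Answer: -3


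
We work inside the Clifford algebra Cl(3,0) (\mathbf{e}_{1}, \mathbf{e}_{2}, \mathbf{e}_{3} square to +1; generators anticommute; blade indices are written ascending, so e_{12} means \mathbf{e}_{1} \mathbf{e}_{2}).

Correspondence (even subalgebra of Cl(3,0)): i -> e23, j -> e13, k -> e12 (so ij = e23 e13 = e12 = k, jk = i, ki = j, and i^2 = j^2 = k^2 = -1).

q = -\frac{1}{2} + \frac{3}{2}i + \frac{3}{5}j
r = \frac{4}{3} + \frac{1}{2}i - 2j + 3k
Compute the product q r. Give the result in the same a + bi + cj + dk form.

In blades: q = -\frac{1}{2} + \frac{3}{5} e_{13} + \frac{3}{2} e_{23}, r = \frac{4}{3} + 3 e_{12} - 2 e_{13} + \frac{1}{2} e_{23}.
Distribute q over r term by term (generator squares from the signature, products reordered to ascending indices): (-\frac{1}{2})*r = -\frac{2}{3} - \frac{3}{2} e_{12} + e_{13} - \frac{1}{4} e_{23}; (\frac{3}{5} e_{13})*r = \frac{6}{5} - \frac{3}{10} e_{12} + \frac{4}{5} e_{13} + \frac{9}{5} e_{23}; (\frac{3}{2} e_{23})*r = -\frac{3}{4} - 3 e_{12} - \frac{9}{2} e_{13} + 2 e_{23}.
Sum: -\frac{13}{60} - \frac{24}{5} e_{12} - \frac{27}{10} e_{13} + \frac{71}{20} e_{23}; translating back through the correspondence:
Answer: -\frac{13}{60} + \frac{71}{20}i - \frac{27}{10}j - \frac{24}{5}k


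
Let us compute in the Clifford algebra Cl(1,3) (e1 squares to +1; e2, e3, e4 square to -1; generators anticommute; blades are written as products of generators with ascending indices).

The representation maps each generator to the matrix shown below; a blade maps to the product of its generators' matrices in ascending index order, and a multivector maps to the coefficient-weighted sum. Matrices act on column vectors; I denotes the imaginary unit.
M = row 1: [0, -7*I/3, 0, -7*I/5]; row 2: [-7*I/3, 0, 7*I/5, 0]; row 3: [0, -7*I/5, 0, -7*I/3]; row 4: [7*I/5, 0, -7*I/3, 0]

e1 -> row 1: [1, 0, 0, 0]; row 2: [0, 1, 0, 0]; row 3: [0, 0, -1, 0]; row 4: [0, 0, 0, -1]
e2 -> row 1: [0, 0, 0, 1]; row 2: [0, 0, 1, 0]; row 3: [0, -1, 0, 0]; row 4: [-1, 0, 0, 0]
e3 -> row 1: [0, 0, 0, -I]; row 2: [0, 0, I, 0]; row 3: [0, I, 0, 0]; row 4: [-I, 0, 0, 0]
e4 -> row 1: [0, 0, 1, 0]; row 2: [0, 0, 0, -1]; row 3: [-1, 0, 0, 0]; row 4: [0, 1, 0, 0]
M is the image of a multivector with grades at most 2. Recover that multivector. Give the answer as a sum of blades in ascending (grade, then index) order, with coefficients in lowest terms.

Method: the blade images are trace-orthogonal — tr(rho(e_A) rho(e_B)^-1) = 4 if A = B and 0 otherwise — and rho(e_A)^-1 = (e_A)^2 * rho(e_A) with (e_A)^2 = +1 or -1, so the coefficient of e_A in the preimage is (e_A)^2 * tr(M rho(e_A))/4.
Nonzero projections over blades of grade <= 2: e1 e3: (e1 e3)^2 = +1, tr(M rho(e1 e3)) = 28/5, coefficient 7/5; e3 e4: (e3 e4)^2 = -1, tr(M rho(e3 e4)) = -28/3, coefficient 7/3. Every other blade of grade <= 2 projects to 0.
Answer: 7/5*e1 e3 + 7/3*e3 e4


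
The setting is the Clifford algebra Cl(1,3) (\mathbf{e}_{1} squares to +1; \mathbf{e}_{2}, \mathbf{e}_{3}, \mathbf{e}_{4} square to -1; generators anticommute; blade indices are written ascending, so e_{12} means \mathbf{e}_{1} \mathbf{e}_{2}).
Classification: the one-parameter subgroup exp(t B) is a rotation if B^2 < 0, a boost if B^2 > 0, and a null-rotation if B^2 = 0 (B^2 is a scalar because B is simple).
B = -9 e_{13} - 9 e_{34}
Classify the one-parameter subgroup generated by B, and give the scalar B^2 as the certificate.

B^2 term by term: the squares give (-9)^2*(e_{13})^2 + (-9)^2*(e_{34})^2 = 81*(+1) + 81*(-1) = 0 (each basis 2-blade squares to minus the product of its generators' squares); cross terms between blades sharing an index anticommute and cancel. So B^2 = 0.
Answer: null-rotation, certificate B^2 = 0. B^2 = 0 is basis-independent, so its sign is the whole story.


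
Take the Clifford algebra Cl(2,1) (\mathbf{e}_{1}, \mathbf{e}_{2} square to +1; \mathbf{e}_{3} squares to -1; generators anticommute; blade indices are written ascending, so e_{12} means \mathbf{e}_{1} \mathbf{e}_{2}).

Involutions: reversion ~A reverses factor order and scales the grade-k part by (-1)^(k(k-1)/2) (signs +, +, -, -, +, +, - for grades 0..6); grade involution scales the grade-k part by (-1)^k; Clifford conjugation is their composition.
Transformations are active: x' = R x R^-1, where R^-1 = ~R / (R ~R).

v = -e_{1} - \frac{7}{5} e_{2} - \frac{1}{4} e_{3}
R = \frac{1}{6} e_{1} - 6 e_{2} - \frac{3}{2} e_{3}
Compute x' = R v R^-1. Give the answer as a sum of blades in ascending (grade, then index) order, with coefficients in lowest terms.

~R = \frac{1}{6} e_{1} - 6 e_{2} - \frac{3}{2} e_{3}, and R ~R = \frac{304}{9}, so R^-1 = ~R / (\frac{304}{9}).
R v = \frac{943}{120} - \frac{187}{30} e_{12} - \frac{37}{24} e_{13} - \frac{3}{5} e_{23}
Answer: \frac{13103}{12160} e_{1} - \frac{4231}{3040} e_{2} - \frac{5447}{12160} e_{3}


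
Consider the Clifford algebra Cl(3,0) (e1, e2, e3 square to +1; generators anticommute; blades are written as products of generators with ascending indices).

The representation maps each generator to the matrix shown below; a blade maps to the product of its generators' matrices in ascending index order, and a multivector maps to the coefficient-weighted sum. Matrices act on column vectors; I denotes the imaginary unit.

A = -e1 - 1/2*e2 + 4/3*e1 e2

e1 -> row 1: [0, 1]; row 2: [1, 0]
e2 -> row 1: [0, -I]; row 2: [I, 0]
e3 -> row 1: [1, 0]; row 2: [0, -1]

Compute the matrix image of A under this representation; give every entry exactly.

Bivector images (products of the table entries): rho(e1 e2) = rho(e1)rho(e2) = row 1: [I, 0]; row 2: [0, -I].
M = (-1)*rho(e1) + (-1/2)*rho(e2) + (4/3)*rho(e1 e2), summed entrywise:
Answer: row 1: [4*I/3, -1 + I/2]; row 2: [-1 - I/2, -4*I/3]


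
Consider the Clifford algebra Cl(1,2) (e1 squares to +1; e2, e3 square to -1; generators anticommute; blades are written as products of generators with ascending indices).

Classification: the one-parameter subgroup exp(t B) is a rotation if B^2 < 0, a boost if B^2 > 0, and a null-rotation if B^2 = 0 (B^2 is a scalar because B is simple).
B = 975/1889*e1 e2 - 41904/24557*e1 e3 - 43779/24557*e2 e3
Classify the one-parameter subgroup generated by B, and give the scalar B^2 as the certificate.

B^2 term by term: the squares give (975/1889)^2*(e1 e2)^2 + (-41904/24557)^2*(e1 e3)^2 + (-43779/24557)^2*(e2 e3)^2 = 950625/3568321*(+1) + 1755945216/603046249*(+1) + 1916600841/603046249*(-1) = 0 (each basis 2-blade squares to minus the product of its generators' squares); cross terms between blades sharing an index anticommute and cancel. So B^2 = 0.
Answer: null-rotation, certificate B^2 = 0. Because 0 is invariant under every versor sandwich, the classification follows from its sign alone.
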